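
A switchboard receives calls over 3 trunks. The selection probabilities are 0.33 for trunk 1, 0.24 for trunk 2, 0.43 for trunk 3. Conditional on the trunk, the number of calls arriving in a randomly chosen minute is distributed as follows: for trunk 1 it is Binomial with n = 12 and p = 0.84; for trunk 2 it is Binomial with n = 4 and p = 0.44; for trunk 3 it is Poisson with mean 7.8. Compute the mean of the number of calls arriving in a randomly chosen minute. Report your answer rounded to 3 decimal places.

Component means — 1: 10.08; 2: 1.76; 3: 7.8.
E[X] = 0.33·10.08 + 0.24·1.76 + 0.43·7.8 = 7.1028.

7.103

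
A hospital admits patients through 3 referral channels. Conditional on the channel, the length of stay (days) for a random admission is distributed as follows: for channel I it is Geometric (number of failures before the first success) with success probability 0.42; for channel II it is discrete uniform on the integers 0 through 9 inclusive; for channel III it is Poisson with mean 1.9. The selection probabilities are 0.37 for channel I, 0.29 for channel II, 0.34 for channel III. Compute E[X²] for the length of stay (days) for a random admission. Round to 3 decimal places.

For each component E[X²] = Var + (mean)², giving I: 5.19501; II: 28.5; III: 5.51.
Overall E[X²] = 0.37·5.19501 + 0.29·28.5 + 0.34·5.51 = 12.0606.

12.061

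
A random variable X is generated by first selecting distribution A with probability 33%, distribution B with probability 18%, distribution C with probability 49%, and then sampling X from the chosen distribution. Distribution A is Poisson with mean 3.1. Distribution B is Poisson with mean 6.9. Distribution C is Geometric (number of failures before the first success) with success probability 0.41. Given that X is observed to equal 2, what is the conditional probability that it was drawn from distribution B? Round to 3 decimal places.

Likelihoods P(X=2 | ·): A: 0.216461; B: 0.0239903; C: 0.142721.
Posterior ∝ prior × likelihood. Numerator for B: 0.18·0.0239903 = 0.00431826.
Normalizing constant: 0.33·0.216461 + 0.18·0.0239903 + 0.49·0.142721 = 0.145684.
P(B | observation) = 0.00431826 / 0.145684 = 0.0296413.

0.030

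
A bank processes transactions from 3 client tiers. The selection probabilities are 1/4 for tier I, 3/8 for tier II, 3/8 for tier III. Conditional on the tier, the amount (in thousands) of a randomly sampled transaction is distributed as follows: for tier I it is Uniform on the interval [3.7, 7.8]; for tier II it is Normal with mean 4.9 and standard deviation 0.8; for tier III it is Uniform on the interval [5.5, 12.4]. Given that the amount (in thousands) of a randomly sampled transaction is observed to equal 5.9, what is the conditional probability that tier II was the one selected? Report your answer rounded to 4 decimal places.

Likelihoods f(5.9 | ·): I: 0.243902; II: 0.228311; III: 0.144928.
Posterior ∝ prior × likelihood. Numerator for II: 0.375·0.228311 = 0.0856168.
Normalizing constant: 0.25·0.243902 + 0.375·0.228311 + 0.375·0.144928 = 0.20094.
P(II | observation) = 0.0856168 / 0.20094 = 0.426081.

0.4261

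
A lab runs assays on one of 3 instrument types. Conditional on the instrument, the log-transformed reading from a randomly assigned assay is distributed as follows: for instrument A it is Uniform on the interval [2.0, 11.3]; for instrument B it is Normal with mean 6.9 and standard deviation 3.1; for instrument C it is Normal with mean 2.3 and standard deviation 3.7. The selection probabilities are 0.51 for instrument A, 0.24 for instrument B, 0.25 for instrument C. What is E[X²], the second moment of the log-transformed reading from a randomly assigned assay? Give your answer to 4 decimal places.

For each component E[X²] = Var + (mean)², giving A: 51.43; B: 57.22; C: 18.98.
Overall E[X²] = 0.51·51.43 + 0.24·57.22 + 0.25·18.98 = 44.7071.

44.7071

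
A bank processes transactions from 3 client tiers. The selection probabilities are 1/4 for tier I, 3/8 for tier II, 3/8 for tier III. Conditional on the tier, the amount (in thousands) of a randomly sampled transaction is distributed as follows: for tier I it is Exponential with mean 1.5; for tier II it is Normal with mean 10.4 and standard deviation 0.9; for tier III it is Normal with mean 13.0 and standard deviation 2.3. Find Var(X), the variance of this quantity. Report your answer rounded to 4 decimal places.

23.6250

Per component, I: μ=1.5, E[X²]=4.5; II: μ=10.4, E[X²]=108.97; III: μ=13, E[X²]=174.29.
E[X] = 0.25·1.5 + 0.375·10.4 + 0.375·13 = 9.15.
E[X²] = 0.25·4.5 + 0.375·108.97 + 0.375·174.29 = 107.347.
Var(X) = E[X²] − (E[X])² = 107.347 − 83.7225 = 23.625.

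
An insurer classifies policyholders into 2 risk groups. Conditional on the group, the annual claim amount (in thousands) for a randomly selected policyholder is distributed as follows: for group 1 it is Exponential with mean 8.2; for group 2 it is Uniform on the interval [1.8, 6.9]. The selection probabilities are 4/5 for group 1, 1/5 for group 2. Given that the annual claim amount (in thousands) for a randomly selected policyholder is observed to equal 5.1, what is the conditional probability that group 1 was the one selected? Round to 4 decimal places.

0.5719

Likelihoods f(5.1 | ·): 1: 0.0654751; 2: 0.196078.
Posterior ∝ prior × likelihood. Numerator for 1: 0.8·0.0654751 = 0.0523801.
Normalizing constant: 0.8·0.0654751 + 0.2·0.196078 = 0.0915958.
P(1 | observation) = 0.0523801 / 0.0915958 = 0.571861.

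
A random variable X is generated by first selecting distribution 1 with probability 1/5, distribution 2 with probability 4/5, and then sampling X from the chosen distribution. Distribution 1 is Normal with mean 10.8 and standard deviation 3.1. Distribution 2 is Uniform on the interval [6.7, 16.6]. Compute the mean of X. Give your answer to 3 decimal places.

Component means — 1: 10.8; 2: 11.65.
E[X] = 0.2·10.8 + 0.8·11.65 = 11.48.

11.480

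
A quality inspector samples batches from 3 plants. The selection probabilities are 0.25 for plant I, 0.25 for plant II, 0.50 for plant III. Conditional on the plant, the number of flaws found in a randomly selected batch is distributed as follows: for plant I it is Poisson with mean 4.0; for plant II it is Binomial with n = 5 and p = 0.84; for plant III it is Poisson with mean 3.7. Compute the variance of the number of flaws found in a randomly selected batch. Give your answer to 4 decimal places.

3.0630

Per component, I: μ=4, E[X²]=20; II: μ=4.2, E[X²]=18.312; III: μ=3.7, E[X²]=17.39.
E[X] = 0.25·4 + 0.25·4.2 + 0.5·3.7 = 3.9.
E[X²] = 0.25·20 + 0.25·18.312 + 0.5·17.39 = 18.273.
Var(X) = E[X²] − (E[X])² = 18.273 − 15.21 = 3.063.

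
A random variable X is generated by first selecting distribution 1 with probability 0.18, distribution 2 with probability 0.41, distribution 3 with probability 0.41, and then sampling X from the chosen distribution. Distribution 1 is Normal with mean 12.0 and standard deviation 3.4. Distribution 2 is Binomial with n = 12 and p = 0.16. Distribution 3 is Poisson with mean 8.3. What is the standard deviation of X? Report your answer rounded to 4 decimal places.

4.6364

Per component, 1: μ=12, E[X²]=155.56; 2: μ=1.92, E[X²]=5.2992; 3: μ=8.3, E[X²]=77.19.
E[X] = 0.18·12 + 0.41·1.92 + 0.41·8.3 = 6.3502.
E[X²] = 0.18·155.56 + 0.41·5.2992 + 0.41·77.19 = 61.8214.
Var(X) = E[X²] − (E[X])² = 61.8214 − 40.325 = 21.4963.
SD(X) = √21.4963 = 4.63641.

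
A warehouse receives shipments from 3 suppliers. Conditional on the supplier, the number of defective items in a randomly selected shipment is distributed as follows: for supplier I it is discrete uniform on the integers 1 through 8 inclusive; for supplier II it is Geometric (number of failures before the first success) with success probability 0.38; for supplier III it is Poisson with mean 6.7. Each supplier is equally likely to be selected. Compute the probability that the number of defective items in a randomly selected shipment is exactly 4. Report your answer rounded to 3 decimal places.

Conditional on each supplier, P(X = 4): I: 0.125; II: 0.0561501; III: 0.103351.
By total probability, P(X = 4) = 0.333333·0.125 + 0.333333·0.0561501 + 0.333333·0.103351 = 0.0948337.

0.095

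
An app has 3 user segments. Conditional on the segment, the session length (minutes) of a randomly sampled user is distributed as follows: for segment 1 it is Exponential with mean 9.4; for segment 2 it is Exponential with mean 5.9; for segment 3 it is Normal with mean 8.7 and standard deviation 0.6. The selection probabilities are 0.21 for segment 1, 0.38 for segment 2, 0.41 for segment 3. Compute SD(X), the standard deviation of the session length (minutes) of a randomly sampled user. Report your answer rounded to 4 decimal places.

Per component, 1: μ=9.4, E[X²]=176.72; 2: μ=5.9, E[X²]=69.62; 3: μ=8.7, E[X²]=76.05.
E[X] = 0.21·9.4 + 0.38·5.9 + 0.41·8.7 = 7.783.
E[X²] = 0.21·176.72 + 0.38·69.62 + 0.41·76.05 = 94.7473.
Var(X) = E[X²] − (E[X])² = 94.7473 − 60.5751 = 34.1722.
SD(X) = √34.1722 = 5.8457.

5.8457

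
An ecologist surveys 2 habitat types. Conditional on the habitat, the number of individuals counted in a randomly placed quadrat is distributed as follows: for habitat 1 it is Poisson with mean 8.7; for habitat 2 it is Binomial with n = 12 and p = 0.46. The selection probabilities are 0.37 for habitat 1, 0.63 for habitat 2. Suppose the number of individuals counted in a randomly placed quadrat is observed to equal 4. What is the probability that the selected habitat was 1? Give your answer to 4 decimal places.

0.1272

Likelihoods P(X=4 | ·): 1: 0.0397653; 2: 0.160246.
Posterior ∝ prior × likelihood. Numerator for 1: 0.37·0.0397653 = 0.0147131.
Normalizing constant: 0.37·0.0397653 + 0.63·0.160246 = 0.115668.
P(1 | observation) = 0.0147131 / 0.115668 = 0.127202.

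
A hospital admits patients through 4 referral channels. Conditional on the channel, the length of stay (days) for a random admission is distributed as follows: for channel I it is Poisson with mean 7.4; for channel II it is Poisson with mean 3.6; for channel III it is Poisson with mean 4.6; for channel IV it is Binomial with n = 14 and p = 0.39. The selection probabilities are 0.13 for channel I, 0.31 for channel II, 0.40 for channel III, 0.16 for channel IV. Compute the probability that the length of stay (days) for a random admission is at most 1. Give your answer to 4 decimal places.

0.0637

Conditional on each channel, P(X ≤ 1): I: 0.00513452; II: 0.125689; III: 0.0562903; IV: 0.00982826.
By total probability, P(X ≤ 1) = 0.13·0.00513452 + 0.31·0.125689 + 0.4·0.0562903 + 0.16·0.00982826 = 0.0637197.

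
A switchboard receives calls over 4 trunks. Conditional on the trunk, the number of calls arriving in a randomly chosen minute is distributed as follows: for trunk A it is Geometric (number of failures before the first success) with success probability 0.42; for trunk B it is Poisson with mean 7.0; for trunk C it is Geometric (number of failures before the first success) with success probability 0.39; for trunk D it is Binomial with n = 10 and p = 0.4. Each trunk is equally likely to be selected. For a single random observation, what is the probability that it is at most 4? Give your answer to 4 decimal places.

Conditional on each trunk, P(X ≤ 4): A: 0.934364; B: 0.172992; C: 0.91554; D: 0.633103.
By total probability, P(X ≤ 4) = 0.25·0.934364 + 0.25·0.172992 + 0.25·0.91554 + 0.25·0.633103 = 0.664.

0.6640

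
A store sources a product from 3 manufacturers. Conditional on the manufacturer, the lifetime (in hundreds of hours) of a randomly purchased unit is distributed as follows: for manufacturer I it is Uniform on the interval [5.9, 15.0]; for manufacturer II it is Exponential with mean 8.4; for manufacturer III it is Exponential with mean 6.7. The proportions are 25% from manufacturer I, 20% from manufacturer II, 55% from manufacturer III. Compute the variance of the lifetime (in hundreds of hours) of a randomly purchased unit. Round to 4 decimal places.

42.9883

Per component, I: μ=10.45, E[X²]=116.103; II: μ=8.4, E[X²]=141.12; III: μ=6.7, E[X²]=89.78.
E[X] = 0.25·10.45 + 0.2·8.4 + 0.55·6.7 = 7.9775.
E[X²] = 0.25·116.103 + 0.2·141.12 + 0.55·89.78 = 106.629.
Var(X) = E[X²] − (E[X])² = 106.629 − 63.6405 = 42.9883.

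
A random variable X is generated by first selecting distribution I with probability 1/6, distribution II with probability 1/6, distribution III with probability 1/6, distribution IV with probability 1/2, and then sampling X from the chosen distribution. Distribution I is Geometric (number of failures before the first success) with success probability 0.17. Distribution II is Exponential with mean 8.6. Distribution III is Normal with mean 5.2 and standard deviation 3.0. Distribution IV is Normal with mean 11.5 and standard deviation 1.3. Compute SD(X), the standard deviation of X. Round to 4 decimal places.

Per component, I: μ=4.88235, E[X²]=52.5571; II: μ=8.6, E[X²]=147.92; III: μ=5.2, E[X²]=36.04; IV: μ=11.5, E[X²]=133.94.
E[X] = 0.166667·4.88235 + 0.166667·8.6 + 0.166667·5.2 + 0.5·11.5 = 8.86373.
E[X²] = 0.166667·52.5571 + 0.166667·147.92 + 0.166667·36.04 + 0.5·133.94 = 106.39.
Var(X) = E[X²] − (E[X])² = 106.39 − 78.5656 = 27.8239.
SD(X) = √27.8239 = 5.27484.

5.2748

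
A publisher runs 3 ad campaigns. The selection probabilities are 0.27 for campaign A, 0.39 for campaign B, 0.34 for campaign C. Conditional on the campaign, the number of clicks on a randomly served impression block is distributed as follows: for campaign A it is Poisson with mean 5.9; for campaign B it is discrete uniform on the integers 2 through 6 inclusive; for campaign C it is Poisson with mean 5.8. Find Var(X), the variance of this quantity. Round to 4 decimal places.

5.1557

Per component, A: μ=5.9, E[X²]=40.71; B: μ=4, E[X²]=18; C: μ=5.8, E[X²]=39.44.
E[X] = 0.27·5.9 + 0.39·4 + 0.34·5.8 = 5.125.
E[X²] = 0.27·40.71 + 0.39·18 + 0.34·39.44 = 31.4213.
Var(X) = E[X²] − (E[X])² = 31.4213 − 26.2656 = 5.15568.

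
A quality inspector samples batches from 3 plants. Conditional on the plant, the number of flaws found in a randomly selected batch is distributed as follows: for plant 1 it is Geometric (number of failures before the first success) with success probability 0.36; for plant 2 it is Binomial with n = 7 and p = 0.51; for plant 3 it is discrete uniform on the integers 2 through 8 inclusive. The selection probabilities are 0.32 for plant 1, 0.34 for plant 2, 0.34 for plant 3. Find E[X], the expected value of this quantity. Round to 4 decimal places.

Component means — 1: 1.77778; 2: 3.57; 3: 5.
E[X] = 0.32·1.77778 + 0.34·3.57 + 0.34·5 = 3.48269.

3.4827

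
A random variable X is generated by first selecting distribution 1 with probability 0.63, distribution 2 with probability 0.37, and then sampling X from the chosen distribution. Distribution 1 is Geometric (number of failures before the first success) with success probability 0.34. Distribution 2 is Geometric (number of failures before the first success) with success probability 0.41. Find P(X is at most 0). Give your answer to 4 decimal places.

Conditional on each component, P(X ≤ 0): 1: 0.34; 2: 0.41.
By total probability, P(X ≤ 0) = 0.63·0.34 + 0.37·0.41 = 0.3659.

0.3659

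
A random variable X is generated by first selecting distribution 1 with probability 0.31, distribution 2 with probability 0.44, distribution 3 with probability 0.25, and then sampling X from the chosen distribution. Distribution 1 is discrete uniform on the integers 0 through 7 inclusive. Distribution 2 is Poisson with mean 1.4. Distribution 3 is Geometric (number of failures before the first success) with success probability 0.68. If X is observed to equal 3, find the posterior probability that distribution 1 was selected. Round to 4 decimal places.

Likelihoods P(X=3 | ·): 1: 0.125; 2: 0.112777; 3: 0.0222822.
Posterior ∝ prior × likelihood. Numerator for 1: 0.31·0.125 = 0.03875.
Normalizing constant: 0.31·0.125 + 0.44·0.112777 + 0.25·0.0222822 = 0.0939424.
P(1 | observation) = 0.03875 / 0.0939424 = 0.412487.

0.4125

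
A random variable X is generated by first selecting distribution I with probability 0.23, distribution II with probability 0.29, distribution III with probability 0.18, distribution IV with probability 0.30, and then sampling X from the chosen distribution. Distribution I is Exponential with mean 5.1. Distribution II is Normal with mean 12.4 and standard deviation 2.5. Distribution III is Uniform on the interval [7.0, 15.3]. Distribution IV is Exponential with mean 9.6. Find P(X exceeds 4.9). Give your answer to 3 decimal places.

0.738

Conditional on each component, P(X > 4.9): I: 0.382593; II: 0.99865; III: 1; IV: 0.600245.
By total probability, P(X > 4.9) = 0.23·0.382593 + 0.29·0.99865 + 0.18·1 + 0.3·0.600245 = 0.737678.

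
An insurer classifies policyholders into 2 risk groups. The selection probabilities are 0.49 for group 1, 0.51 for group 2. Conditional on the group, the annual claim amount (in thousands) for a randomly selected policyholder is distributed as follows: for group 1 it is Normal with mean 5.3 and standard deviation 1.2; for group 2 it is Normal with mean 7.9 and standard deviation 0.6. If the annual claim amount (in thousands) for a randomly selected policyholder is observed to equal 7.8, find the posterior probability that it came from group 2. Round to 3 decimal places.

Likelihoods f(7.8 | ·): 1: 0.0379533; 2: 0.655733.
Posterior ∝ prior × likelihood. Numerator for 2: 0.51·0.655733 = 0.334424.
Normalizing constant: 0.49·0.0379533 + 0.51·0.655733 = 0.353021.
P(2 | observation) = 0.334424 / 0.353021 = 0.94732.

0.947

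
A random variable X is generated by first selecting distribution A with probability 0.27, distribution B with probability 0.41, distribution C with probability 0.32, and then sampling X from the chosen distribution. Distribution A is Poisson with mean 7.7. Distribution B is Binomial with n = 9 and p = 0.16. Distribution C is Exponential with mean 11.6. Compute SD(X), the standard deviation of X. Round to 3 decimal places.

8.052

Per component, A: μ=7.7, E[X²]=66.99; B: μ=1.44, E[X²]=3.2832; C: μ=11.6, E[X²]=269.12.
E[X] = 0.27·7.7 + 0.41·1.44 + 0.32·11.6 = 6.3814.
E[X²] = 0.27·66.99 + 0.41·3.2832 + 0.32·269.12 = 105.552.
Var(X) = E[X²] − (E[X])² = 105.552 − 40.7223 = 64.8295.
SD(X) = √64.8295 = 8.05168.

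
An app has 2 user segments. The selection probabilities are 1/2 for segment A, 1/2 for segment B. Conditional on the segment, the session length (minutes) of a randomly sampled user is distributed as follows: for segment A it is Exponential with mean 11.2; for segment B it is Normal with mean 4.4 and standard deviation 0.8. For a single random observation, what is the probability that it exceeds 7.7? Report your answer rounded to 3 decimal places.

Conditional on each segment, P(X > 7.7): A: 0.502832; B: 1.85367e-05.
By total probability, P(X > 7.7) = 0.5·0.502832 + 0.5·1.85367e-05 = 0.251425.

0.251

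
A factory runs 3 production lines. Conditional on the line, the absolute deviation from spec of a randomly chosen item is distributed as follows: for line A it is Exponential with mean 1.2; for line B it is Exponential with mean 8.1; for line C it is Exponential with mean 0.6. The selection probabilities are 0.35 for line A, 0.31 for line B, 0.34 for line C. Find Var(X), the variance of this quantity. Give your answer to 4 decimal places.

32.1028

Per component, A: μ=1.2, E[X²]=2.88; B: μ=8.1, E[X²]=131.22; C: μ=0.6, E[X²]=0.72.
E[X] = 0.35·1.2 + 0.31·8.1 + 0.34·0.6 = 3.135.
E[X²] = 0.35·2.88 + 0.31·131.22 + 0.34·0.72 = 41.931.
Var(X) = E[X²] − (E[X])² = 41.931 − 9.82822 = 32.1028.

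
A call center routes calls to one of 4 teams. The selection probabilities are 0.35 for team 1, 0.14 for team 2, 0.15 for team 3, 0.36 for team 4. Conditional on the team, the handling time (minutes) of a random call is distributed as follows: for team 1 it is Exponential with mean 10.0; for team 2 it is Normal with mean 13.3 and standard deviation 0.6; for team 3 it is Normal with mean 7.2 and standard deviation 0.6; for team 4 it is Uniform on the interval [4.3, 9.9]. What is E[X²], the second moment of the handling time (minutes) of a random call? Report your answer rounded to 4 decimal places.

For each component E[X²] = Var + (mean)², giving 1: 200; 2: 177.25; 3: 52.2; 4: 53.0233.
Overall E[X²] = 0.35·200 + 0.14·177.25 + 0.15·52.2 + 0.36·53.0233 = 121.733.

121.7334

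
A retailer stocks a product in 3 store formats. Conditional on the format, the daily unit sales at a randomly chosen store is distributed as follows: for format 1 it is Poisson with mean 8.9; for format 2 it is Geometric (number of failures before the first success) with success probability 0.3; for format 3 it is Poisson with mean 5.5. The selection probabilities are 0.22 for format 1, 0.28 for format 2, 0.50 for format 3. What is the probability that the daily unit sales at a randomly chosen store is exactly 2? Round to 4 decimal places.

0.0733

Conditional on each format, P(X = 2): 1: 0.00540168; 2: 0.147; 3: 0.0618124.
By total probability, P(X = 2) = 0.22·0.00540168 + 0.28·0.147 + 0.5·0.0618124 = 0.0732546.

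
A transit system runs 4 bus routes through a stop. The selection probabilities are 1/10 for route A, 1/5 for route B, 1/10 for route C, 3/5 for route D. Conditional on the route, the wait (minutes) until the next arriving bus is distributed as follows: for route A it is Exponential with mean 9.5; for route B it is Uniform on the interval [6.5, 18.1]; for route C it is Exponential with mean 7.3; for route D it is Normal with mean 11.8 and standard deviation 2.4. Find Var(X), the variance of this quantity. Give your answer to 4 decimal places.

Per component, A: μ=9.5, E[X²]=180.5; B: μ=12.3, E[X²]=162.503; C: μ=7.3, E[X²]=106.58; D: μ=11.8, E[X²]=145.
E[X] = 0.1·9.5 + 0.2·12.3 + 0.1·7.3 + 0.6·11.8 = 11.22.
E[X²] = 0.1·180.5 + 0.2·162.503 + 0.1·106.58 + 0.6·145 = 148.209.
Var(X) = E[X²] − (E[X])² = 148.209 − 125.888 = 22.3203.

22.3203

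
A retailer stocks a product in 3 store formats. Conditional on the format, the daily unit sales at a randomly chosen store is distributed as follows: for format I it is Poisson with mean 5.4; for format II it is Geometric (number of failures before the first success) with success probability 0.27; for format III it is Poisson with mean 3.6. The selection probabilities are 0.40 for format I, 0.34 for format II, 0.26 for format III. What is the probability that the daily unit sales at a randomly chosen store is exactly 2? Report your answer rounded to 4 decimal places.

Conditional on each format, P(X = 2): I: 0.0658518; II: 0.143883; III: 0.177058.
By total probability, P(X = 2) = 0.4·0.0658518 + 0.34·0.143883 + 0.26·0.177058 = 0.121296.

0.1213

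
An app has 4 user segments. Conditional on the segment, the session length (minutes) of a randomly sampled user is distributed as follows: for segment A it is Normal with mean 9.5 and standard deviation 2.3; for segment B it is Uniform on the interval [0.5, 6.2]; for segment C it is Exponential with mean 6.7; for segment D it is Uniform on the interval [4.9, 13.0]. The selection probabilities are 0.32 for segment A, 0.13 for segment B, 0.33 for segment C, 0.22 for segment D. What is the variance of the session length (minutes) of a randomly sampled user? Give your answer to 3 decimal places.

Per component, A: μ=9.5, E[X²]=95.54; B: μ=3.35, E[X²]=13.93; C: μ=6.7, E[X²]=89.78; D: μ=8.95, E[X²]=85.57.
E[X] = 0.32·9.5 + 0.13·3.35 + 0.33·6.7 + 0.22·8.95 = 7.6555.
E[X²] = 0.32·95.54 + 0.13·13.93 + 0.33·89.78 + 0.22·85.57 = 80.8365.
Var(X) = E[X²] − (E[X])² = 80.8365 − 58.6067 = 22.2298.

22.230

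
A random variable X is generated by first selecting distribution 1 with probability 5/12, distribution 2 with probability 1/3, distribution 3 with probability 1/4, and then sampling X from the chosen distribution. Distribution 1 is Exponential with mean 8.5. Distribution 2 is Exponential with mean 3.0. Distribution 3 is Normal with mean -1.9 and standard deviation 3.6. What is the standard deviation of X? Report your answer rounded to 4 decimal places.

7.3357

Per component, 1: μ=8.5, E[X²]=144.5; 2: μ=3, E[X²]=18; 3: μ=-1.9, E[X²]=16.57.
E[X] = 0.416667·8.5 + 0.333333·3 + 0.25·-1.9 = 4.06667.
E[X²] = 0.416667·144.5 + 0.333333·18 + 0.25·16.57 = 70.3508.
Var(X) = E[X²] − (E[X])² = 70.3508 − 16.5378 = 53.8131.
SD(X) = √53.8131 = 7.33574.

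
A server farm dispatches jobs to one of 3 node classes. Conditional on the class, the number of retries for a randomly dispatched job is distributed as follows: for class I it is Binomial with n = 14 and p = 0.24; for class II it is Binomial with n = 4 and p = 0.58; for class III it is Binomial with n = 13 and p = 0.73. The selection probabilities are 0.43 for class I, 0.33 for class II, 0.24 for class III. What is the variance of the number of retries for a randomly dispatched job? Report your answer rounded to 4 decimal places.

10.1376

Per component, I: μ=3.36, E[X²]=13.8432; II: μ=2.32, E[X²]=6.3568; III: μ=9.49, E[X²]=92.6224.
E[X] = 0.43·3.36 + 0.33·2.32 + 0.24·9.49 = 4.488.
E[X²] = 0.43·13.8432 + 0.33·6.3568 + 0.24·92.6224 = 30.2797.
Var(X) = E[X²] − (E[X])² = 30.2797 − 20.1421 = 10.1376.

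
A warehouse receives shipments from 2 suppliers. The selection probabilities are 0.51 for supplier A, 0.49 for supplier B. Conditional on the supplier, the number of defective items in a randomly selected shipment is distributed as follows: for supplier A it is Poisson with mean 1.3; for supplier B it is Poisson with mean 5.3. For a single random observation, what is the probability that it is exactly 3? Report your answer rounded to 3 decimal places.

0.112

Conditional on each supplier, P(X = 3): A: 0.0997921; B: 0.123856.
By total probability, P(X = 3) = 0.51·0.0997921 + 0.49·0.123856 = 0.111583.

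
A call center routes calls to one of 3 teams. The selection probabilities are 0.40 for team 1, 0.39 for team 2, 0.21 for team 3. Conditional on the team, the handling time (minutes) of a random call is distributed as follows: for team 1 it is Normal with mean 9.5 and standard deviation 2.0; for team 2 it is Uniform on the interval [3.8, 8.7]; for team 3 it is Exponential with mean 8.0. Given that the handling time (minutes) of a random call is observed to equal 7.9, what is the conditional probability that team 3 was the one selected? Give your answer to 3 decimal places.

0.066

Likelihoods f(7.9 | ·): 1: 0.144846; 2: 0.204082; 3: 0.0465633.
Posterior ∝ prior × likelihood. Numerator for 3: 0.21·0.0465633 = 0.0097783.
Normalizing constant: 0.4·0.144846 + 0.39·0.204082 + 0.21·0.0465633 = 0.147308.
P(3 | observation) = 0.0097783 / 0.147308 = 0.0663798.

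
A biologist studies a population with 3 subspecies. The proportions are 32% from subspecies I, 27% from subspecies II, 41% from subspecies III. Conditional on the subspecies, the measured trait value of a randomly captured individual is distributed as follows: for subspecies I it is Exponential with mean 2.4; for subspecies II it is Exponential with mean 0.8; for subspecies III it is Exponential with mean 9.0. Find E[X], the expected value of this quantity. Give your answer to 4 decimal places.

4.6740

Component means — I: 2.4; II: 0.8; III: 9.
E[X] = 0.32·2.4 + 0.27·0.8 + 0.41·9 = 4.674.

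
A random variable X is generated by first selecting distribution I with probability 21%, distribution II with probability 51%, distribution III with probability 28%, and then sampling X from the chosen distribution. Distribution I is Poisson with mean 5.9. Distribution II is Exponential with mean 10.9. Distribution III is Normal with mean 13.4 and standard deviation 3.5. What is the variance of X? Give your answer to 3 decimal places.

Per component, I: μ=5.9, E[X²]=40.71; II: μ=10.9, E[X²]=237.62; III: μ=13.4, E[X²]=191.81.
E[X] = 0.21·5.9 + 0.51·10.9 + 0.28·13.4 = 10.55.
E[X²] = 0.21·40.71 + 0.51·237.62 + 0.28·191.81 = 183.442.
Var(X) = E[X²] − (E[X])² = 183.442 − 111.303 = 72.1396.

72.140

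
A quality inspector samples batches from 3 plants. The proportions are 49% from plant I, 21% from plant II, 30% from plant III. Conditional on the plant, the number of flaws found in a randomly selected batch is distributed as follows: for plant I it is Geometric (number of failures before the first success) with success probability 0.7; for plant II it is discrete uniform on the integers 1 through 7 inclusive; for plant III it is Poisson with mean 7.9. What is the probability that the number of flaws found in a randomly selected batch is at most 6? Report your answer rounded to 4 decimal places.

0.7676

Conditional on each plant, P(X ≤ 6): I: 0.999781; II: 0.857143; III: 0.32574.
By total probability, P(X ≤ 6) = 0.49·0.999781 + 0.21·0.857143 + 0.3·0.32574 = 0.767615.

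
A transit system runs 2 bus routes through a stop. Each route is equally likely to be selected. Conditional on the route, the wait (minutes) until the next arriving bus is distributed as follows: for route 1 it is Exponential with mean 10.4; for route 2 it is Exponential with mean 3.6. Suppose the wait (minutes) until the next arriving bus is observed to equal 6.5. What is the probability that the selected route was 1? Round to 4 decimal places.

0.5299

Likelihoods f(6.5 | ·): 1: 0.0514674; 2: 0.045662.
Posterior ∝ prior × likelihood. Numerator for 1: 0.5·0.0514674 = 0.0257337.
Normalizing constant: 0.5·0.0514674 + 0.5·0.045662 = 0.0485647.
P(1 | observation) = 0.0257337 / 0.0485647 = 0.529885.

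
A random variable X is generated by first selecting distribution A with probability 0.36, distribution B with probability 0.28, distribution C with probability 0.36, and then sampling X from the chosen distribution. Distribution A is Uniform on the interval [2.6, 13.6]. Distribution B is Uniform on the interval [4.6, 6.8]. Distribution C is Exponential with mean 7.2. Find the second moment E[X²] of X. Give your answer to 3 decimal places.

73.785

For each component E[X²] = Var + (mean)², giving A: 75.6933; B: 32.8933; C: 103.68.
Overall E[X²] = 0.36·75.6933 + 0.28·32.8933 + 0.36·103.68 = 73.7845.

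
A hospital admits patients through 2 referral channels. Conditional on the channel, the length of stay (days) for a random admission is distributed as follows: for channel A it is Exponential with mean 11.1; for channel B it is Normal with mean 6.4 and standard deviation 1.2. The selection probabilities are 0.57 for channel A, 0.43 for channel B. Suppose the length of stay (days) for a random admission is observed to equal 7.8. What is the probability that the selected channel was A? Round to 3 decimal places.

Likelihoods f(7.8 | ·): A: 0.0446167; B: 0.168332.
Posterior ∝ prior × likelihood. Numerator for A: 0.57·0.0446167 = 0.0254315.
Normalizing constant: 0.57·0.0446167 + 0.43·0.168332 = 0.0978144.
P(A | observation) = 0.0254315 / 0.0978144 = 0.259998.

0.260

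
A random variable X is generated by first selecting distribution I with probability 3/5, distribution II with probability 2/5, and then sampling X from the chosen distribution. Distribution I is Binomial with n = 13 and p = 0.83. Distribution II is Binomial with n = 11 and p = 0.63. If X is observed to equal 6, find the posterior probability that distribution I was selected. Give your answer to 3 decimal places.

0.017

Likelihoods P(X=6 | ·): I: 0.00230212; II: 0.200306.
Posterior ∝ prior × likelihood. Numerator for I: 0.6·0.00230212 = 0.00138127.
Normalizing constant: 0.6·0.00230212 + 0.4·0.200306 = 0.0815037.
P(I | observation) = 0.00138127 / 0.0815037 = 0.0169474.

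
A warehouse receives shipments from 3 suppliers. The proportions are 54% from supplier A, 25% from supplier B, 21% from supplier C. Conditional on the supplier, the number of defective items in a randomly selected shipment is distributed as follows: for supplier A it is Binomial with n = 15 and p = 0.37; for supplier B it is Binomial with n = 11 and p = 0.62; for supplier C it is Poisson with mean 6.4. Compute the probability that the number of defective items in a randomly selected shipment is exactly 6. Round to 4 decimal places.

Conditional on each supplier, P(X = 6): A: 0.200761; B: 0.207927; C: 0.158585.
By total probability, P(X = 6) = 0.54·0.200761 + 0.25·0.207927 + 0.21·0.158585 = 0.193695.

0.1937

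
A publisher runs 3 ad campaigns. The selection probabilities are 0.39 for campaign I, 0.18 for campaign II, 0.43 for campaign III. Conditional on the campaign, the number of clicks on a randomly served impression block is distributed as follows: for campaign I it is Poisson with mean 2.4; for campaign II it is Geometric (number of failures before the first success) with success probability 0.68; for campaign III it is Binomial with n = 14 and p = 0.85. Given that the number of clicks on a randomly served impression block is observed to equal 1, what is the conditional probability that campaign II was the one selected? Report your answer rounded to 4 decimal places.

Likelihoods P(X=1 | ·): I: 0.217723; II: 0.2176; III: 2.31597e-10.
Posterior ∝ prior × likelihood. Numerator for II: 0.18·0.2176 = 0.039168.
Normalizing constant: 0.39·0.217723 + 0.18·0.2176 + 0.43·2.31597e-10 = 0.12408.
P(II | observation) = 0.039168 / 0.12408 = 0.315667.

0.3157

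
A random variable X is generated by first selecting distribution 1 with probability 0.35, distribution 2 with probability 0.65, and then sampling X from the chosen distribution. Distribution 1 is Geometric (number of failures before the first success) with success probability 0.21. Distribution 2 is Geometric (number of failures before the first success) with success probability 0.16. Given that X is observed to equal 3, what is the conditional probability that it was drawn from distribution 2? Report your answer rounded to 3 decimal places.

0.630

Likelihoods P(X=3 | ·): 1: 0.103538; 2: 0.0948326.
Posterior ∝ prior × likelihood. Numerator for 2: 0.65·0.0948326 = 0.0616412.
Normalizing constant: 0.35·0.103538 + 0.65·0.0948326 = 0.0978796.
P(2 | observation) = 0.0616412 / 0.0978796 = 0.629766.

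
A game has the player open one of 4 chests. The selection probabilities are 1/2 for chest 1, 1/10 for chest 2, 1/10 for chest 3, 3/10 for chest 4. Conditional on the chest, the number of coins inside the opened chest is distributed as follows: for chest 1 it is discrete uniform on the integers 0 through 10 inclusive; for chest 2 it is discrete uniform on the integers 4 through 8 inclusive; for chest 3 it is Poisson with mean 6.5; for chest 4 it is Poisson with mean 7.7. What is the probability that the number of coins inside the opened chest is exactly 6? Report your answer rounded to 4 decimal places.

Conditional on each chest, P(X = 6): 1: 0.0909091; 2: 0.2; 3: 0.157483; 4: 0.131082.
By total probability, P(X = 6) = 0.5·0.0909091 + 0.1·0.2 + 0.1·0.157483 + 0.3·0.131082 = 0.120528.

0.1205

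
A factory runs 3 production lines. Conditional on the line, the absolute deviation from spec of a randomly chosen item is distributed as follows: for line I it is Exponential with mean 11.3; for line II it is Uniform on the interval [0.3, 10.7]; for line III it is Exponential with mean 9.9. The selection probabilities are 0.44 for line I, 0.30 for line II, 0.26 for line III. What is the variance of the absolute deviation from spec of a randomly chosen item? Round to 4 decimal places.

90.5450

Per component, I: μ=11.3, E[X²]=255.38; II: μ=5.5, E[X²]=39.2633; III: μ=9.9, E[X²]=196.02.
E[X] = 0.44·11.3 + 0.3·5.5 + 0.26·9.9 = 9.196.
E[X²] = 0.44·255.38 + 0.3·39.2633 + 0.26·196.02 = 175.111.
Var(X) = E[X²] − (E[X])² = 175.111 − 84.5664 = 90.545.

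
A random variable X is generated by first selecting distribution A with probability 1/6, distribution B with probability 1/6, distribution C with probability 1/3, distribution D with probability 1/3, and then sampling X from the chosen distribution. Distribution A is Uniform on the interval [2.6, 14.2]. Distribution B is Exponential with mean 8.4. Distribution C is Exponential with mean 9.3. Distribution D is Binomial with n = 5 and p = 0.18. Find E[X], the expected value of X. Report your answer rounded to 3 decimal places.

6.200

Component means — A: 8.4; B: 8.4; C: 9.3; D: 0.9.
E[X] = 0.166667·8.4 + 0.166667·8.4 + 0.333333·9.3 + 0.333333·0.9 = 6.2.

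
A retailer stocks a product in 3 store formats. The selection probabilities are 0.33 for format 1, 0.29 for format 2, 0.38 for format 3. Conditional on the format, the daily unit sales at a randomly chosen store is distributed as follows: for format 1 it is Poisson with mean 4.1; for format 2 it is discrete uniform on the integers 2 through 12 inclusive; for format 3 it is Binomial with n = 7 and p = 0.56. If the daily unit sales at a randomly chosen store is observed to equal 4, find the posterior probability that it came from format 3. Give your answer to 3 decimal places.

0.551

Likelihoods P(X=4 | ·): 1: 0.195127; 2: 0.0909091; 3: 0.29321.
Posterior ∝ prior × likelihood. Numerator for 3: 0.38·0.29321 = 0.11142.
Normalizing constant: 0.33·0.195127 + 0.29·0.0909091 + 0.38·0.29321 = 0.202175.
P(3 | observation) = 0.11142 / 0.202175 = 0.551105.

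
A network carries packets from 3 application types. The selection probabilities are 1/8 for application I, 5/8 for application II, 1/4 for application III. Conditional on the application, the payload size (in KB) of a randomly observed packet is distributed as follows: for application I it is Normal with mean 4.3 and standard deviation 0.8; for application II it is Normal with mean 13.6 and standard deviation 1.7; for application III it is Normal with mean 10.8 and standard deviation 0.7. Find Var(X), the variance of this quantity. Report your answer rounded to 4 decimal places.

11.3111

Per component, I: μ=4.3, E[X²]=19.13; II: μ=13.6, E[X²]=187.85; III: μ=10.8, E[X²]=117.13.
E[X] = 0.125·4.3 + 0.625·13.6 + 0.25·10.8 = 11.7375.
E[X²] = 0.125·19.13 + 0.625·187.85 + 0.25·117.13 = 149.08.
Var(X) = E[X²] − (E[X])² = 149.08 − 137.769 = 11.3111.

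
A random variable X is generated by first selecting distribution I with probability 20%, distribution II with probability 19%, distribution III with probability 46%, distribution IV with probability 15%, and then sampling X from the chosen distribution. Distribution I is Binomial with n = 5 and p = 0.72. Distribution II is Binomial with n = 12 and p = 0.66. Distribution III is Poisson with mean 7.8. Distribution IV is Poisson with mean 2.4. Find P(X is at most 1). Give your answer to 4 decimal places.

Conditional on each component, P(X ≤ 1): I: 0.0238487; II: 5.7976e-05; III: 0.00360567; IV: 0.308441.
By total probability, P(X ≤ 1) = 0.2·0.0238487 + 0.19·5.7976e-05 + 0.46·0.00360567 + 0.15·0.308441 = 0.0527055.

0.0527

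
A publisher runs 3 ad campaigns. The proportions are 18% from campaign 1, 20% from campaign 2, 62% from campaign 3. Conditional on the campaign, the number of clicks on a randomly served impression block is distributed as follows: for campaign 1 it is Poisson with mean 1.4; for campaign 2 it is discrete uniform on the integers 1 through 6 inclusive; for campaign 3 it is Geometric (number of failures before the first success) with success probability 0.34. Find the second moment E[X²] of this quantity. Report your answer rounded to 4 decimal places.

9.5142

For each component E[X²] = Var + (mean)², giving 1: 3.36; 2: 15.1667; 3: 9.47751.
Overall E[X²] = 0.18·3.36 + 0.2·15.1667 + 0.62·9.47751 = 9.51419.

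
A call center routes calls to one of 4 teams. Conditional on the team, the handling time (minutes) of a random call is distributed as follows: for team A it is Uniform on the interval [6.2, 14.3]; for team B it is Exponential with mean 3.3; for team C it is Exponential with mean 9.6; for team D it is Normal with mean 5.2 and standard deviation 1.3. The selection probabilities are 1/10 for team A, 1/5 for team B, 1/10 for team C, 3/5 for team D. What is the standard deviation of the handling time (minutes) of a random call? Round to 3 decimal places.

4.224

Per component, A: μ=10.25, E[X²]=110.53; B: μ=3.3, E[X²]=21.78; C: μ=9.6, E[X²]=184.32; D: μ=5.2, E[X²]=28.73.
E[X] = 0.1·10.25 + 0.2·3.3 + 0.1·9.6 + 0.6·5.2 = 5.765.
E[X²] = 0.1·110.53 + 0.2·21.78 + 0.1·184.32 + 0.6·28.73 = 51.079.
Var(X) = E[X²] − (E[X])² = 51.079 − 33.2352 = 17.8438.
SD(X) = √17.8438 = 4.22419.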